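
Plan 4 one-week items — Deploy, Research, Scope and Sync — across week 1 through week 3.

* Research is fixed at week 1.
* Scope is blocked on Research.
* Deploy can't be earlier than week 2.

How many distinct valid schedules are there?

12

Splitting on Deploy: it can be week 2 (6), week 3 (6). Listing each branch's schedules as (Research, Scope, Sync) by week number:
Deploy=week 2: (1,2,1) (1,2,2) (1,2,3) (1,3,1) (1,3,2) (1,3,3) — 6.
Deploy=week 3: (1,2,1) (1,2,2) (1,2,3) (1,3,1) (1,3,2) (1,3,3) — 6.
Summing: 6 + 6 = 12.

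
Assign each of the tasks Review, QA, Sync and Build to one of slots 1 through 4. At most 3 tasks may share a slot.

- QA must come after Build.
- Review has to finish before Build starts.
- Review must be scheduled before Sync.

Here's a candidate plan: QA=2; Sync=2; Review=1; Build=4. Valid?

Review has to finish before Build starts — holds.
Review must be scheduled before Sync — holds.
QA must come after Build — violated.
At most 3 tasks may share a slot — holds.

Invalid. QA must come after Build.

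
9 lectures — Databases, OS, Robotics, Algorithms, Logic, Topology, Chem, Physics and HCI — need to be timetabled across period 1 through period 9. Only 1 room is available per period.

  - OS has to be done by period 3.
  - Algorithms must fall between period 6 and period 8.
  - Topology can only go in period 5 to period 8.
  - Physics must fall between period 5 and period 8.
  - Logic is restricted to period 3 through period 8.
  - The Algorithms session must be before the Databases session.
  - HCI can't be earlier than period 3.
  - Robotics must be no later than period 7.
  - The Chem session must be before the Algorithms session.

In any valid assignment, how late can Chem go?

period 7

Downstream work caps Chem at period 7.
Chem at period 7 is achievable: HCI -> period 4, Topology -> period 5, Algorithms -> period 8, Databases -> period 9, Logic -> period 3, OS -> period 1, Chem -> period 7, Physics -> period 6, Robotics -> period 2.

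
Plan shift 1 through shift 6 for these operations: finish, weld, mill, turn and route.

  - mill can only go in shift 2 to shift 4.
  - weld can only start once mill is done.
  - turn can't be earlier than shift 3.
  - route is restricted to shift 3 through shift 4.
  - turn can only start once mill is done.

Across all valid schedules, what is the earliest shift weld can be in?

Precedence pushes weld to at least shift 3.
weld at shift 3 is achievable: mill in shift 2; weld in shift 3; route in shift 3; finish in shift 1; turn in shift 3.

shift 3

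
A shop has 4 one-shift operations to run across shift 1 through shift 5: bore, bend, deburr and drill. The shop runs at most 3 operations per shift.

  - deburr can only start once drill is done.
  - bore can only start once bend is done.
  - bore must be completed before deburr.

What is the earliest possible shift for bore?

Precedence pushes bore to at least shift 2; downstream work caps bore at shift 4.
bore at shift 2 is achievable: bore=shift 2; drill=shift 1; bend=shift 1; deburr=shift 3.

shift 2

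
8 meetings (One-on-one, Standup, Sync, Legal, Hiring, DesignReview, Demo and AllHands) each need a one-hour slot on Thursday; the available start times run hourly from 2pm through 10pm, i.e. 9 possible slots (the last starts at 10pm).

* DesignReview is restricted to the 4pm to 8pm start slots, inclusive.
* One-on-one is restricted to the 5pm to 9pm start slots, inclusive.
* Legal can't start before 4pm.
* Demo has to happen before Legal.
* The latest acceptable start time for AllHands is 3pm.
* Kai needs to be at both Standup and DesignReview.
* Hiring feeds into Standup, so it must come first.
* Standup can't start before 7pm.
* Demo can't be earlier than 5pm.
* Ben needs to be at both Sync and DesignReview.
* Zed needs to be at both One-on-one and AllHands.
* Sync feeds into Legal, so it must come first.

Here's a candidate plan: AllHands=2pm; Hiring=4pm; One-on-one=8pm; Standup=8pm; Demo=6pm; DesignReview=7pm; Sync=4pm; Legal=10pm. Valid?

Valid

Demo can't be earlier than 5pm — holds.
Kai needs to be at both Standup and DesignReview — holds.
Standup can't start before 7pm — holds.
Sync feeds into Legal, so it must come first — holds.
Ben needs to be at both Sync and DesignReview — holds.
Hiring feeds into Standup, so it must come first — holds.
The latest acceptable start time for AllHands is 3pm — holds.
DesignReview is restricted to the 4pm to 8pm start slots, inclusive — holds.
One-on-one is restricted to the 5pm to 9pm start slots, inclusive — holds.
Legal can't start before 4pm — holds.
Demo has to happen before Legal — holds.
Zed needs to be at both One-on-one and AllHands — holds.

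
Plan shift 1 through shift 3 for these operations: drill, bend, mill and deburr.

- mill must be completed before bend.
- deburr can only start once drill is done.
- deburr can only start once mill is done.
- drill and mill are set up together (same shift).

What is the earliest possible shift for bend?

Precedence pushes bend to at least shift 2.
bend at shift 2 is achievable: deburr in shift 2, mill in shift 1, bend in shift 2, drill in shift 1.

shift 2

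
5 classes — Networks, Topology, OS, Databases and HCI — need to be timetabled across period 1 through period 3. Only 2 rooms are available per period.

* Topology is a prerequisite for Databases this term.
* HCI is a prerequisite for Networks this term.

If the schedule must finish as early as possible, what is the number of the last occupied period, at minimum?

The precedence chain requires at least 2 distinct periods.
With at most 2 per period and 5 classes, at least 3 periods are needed.
3 works (last occupied period: period 3): for example HCI=period 1, Topology=period 1, Networks=period 2, Databases=period 2, OS=period 3.

3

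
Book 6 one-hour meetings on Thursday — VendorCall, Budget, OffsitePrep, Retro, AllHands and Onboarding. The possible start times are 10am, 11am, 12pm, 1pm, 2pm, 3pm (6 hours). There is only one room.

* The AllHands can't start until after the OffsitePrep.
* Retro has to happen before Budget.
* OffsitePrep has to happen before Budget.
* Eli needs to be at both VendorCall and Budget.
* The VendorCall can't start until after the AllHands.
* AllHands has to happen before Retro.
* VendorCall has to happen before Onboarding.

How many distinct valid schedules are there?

Splitting on VendorCall: it can be 12pm (3), 1pm (2), 2pm (1). Listing each branch's schedules as (Budget, OffsitePrep, Retro, AllHands, Onboarding):
VendorCall=12pm: (2pm,10am,1pm,11am,3pm) (3pm,10am,1pm,11am,2pm) (3pm,10am,2pm,11am,1pm) — 3.
VendorCall=1pm: (2pm,10am,12pm,11am,3pm) (3pm,10am,12pm,11am,2pm) — 2.
VendorCall=2pm: (1pm,10am,12pm,11am,3pm) — 1.
Summing: 3 + 2 + 1 = 6.

6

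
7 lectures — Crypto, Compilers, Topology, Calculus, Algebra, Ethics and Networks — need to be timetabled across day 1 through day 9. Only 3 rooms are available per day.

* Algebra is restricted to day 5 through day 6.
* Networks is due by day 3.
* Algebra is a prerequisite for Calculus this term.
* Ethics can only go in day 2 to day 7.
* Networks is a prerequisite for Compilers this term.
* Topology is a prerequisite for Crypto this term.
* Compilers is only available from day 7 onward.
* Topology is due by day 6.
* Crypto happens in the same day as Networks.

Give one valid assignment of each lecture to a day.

Compilers in day 7, Crypto in day 2, Ethics in day 2, Networks in day 2, Calculus in day 6, Algebra in day 5, Topology in day 1

Checking: Networks(day 2) before Compilers(day 7); Topology(day 1) before Crypto(day 2); Algebra(day 5) before Calculus(day 6); Crypto = Networks = day 2; Algebra=day 5 in [day 5,day 6]; Ethics=day 2 in [day 2,day 7]; Compilers=day 7 in [day 7,day 9]; Networks=day 2 in [day 1,day 3]; Topology=day 1 in [day 1,day 6]; max 3 per day (cap 3).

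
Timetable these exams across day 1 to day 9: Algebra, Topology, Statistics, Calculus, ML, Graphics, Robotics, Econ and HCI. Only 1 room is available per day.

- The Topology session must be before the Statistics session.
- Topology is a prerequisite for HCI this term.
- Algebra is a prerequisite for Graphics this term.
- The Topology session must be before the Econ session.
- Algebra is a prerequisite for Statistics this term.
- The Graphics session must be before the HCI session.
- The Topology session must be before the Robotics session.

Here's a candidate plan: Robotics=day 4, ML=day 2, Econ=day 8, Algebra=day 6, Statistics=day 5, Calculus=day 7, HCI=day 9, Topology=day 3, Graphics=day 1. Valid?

No. Algebra is a prerequisite for Graphics this term is not satisfied.

The Topology session must be before the Robotics session — holds.
The Topology session must be before the Statistics session — holds.
Only 1 room is available per day — holds.
Algebra is a prerequisite for Graphics this term — violated.
The Topology session must be before the Econ session — holds.
Algebra is a prerequisite for Statistics this term — violated.
Topology is a prerequisite for HCI this term — holds.
The Graphics session must be before the HCI session — holds.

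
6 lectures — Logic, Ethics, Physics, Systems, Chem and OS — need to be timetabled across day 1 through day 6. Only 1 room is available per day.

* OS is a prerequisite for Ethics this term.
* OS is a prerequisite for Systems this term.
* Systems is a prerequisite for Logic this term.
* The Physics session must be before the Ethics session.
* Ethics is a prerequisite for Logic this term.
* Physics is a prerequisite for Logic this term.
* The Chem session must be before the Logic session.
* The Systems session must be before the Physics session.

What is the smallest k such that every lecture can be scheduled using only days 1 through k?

6 days

The precedence chain requires at least 5 distinct days.
With at most 1 per day and 6 lectures, at least 6 days are needed.
6 works (last occupied day: day 6): for example Physics=day 3; Systems=day 2; Chem=day 5; OS=day 1; Ethics=day 4; Logic=day 6.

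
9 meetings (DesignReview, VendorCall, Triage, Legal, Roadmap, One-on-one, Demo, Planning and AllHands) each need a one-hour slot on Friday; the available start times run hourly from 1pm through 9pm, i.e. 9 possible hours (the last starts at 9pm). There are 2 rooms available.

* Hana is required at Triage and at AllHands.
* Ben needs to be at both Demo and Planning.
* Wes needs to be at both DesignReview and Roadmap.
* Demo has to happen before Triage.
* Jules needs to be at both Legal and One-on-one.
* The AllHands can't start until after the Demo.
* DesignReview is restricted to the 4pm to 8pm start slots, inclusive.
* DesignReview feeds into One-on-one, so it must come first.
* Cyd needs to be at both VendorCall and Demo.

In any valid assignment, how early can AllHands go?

2pm

Precedence pushes AllHands to at least 2pm.
AllHands at 2pm is achievable: DesignReview in 4pm; AllHands in 2pm; Roadmap in 3pm; Triage in 3pm; Legal in 1pm; Planning in 4pm; One-on-one in 5pm; VendorCall in 2pm; Demo in 1pm.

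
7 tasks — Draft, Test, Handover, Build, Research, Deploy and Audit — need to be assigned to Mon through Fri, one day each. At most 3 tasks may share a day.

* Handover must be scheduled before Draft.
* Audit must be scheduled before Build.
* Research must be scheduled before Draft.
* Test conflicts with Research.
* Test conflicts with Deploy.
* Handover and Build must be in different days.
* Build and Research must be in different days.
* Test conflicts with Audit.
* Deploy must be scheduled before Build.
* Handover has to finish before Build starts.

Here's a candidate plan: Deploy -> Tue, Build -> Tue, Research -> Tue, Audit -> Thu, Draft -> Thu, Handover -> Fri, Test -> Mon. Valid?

Handover must be scheduled before Draft — violated.
Research must be scheduled before Draft — holds.
Test conflicts with Audit — holds.
Audit must be scheduled before Build — violated.
Deploy must be scheduled before Build — violated.
Handover has to finish before Build starts — violated.
Handover and Build must be in different days — holds.
At most 3 tasks may share a day — holds.
Test conflicts with Deploy — holds.
Build and Research must be in different days — violated.
Test conflicts with Research — holds.

No. Handover has to finish before Build starts is not satisfied.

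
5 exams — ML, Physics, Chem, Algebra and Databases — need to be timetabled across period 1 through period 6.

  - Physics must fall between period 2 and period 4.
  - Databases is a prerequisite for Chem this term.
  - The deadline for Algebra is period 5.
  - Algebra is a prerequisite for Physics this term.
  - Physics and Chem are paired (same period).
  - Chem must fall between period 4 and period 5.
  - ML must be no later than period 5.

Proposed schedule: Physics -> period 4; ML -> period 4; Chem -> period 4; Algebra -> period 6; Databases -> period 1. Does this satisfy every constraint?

No. The deadline for Algebra is period 5 is not satisfied.

The deadline for Algebra is period 5 — violated.
ML must be no later than period 5 — holds.
Chem must fall between period 4 and period 5 — holds.
Algebra is a prerequisite for Physics this term — violated.
Physics must fall between period 2 and period 4 — holds.
Physics and Chem are paired (same period) — holds.
Databases is a prerequisite for Chem this term — holds.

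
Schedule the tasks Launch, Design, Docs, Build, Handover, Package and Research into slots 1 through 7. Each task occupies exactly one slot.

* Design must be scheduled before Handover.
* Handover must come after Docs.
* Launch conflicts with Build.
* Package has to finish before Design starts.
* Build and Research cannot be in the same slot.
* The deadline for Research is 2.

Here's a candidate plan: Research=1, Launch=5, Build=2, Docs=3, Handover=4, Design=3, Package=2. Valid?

Handover must come after Docs — holds.
Design must be scheduled before Handover — holds.
Build and Research cannot be in the same slot — holds.
Launch conflicts with Build — holds.
Package has to finish before Design starts — holds.
The deadline for Research is 2 — holds.

Yes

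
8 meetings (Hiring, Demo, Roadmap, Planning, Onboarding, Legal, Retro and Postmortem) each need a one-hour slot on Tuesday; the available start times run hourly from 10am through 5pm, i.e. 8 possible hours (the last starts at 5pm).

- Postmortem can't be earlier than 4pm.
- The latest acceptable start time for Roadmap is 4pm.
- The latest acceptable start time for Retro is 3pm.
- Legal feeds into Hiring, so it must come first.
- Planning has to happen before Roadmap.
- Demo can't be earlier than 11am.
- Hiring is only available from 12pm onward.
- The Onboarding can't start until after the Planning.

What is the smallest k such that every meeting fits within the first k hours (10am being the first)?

7 hours

The precedence chain requires at least 2 distinct hours.
Postmortem can't be placed before 4pm — that is hour 7 counting from 10am — so the schedule must run through at least 7 hours.
7 works (last occupied hour: 4pm): for example Retro -> 10am, Onboarding -> 11am, Postmortem -> 4pm, Hiring -> 12pm, Demo -> 11am, Legal -> 10am, Planning -> 10am, Roadmap -> 11am.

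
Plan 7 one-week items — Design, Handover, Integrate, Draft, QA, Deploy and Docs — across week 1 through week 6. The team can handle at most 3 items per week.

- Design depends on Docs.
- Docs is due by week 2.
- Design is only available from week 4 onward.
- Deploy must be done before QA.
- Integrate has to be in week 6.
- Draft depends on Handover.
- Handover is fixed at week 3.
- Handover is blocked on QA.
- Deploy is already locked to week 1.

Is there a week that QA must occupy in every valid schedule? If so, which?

Deploy is fixed at week 1 and must come before QA, so QA is at least week 2.
Handover is fixed at week 3 and must come after QA, so QA is at most week 2.
So QA must be week 2.

week 2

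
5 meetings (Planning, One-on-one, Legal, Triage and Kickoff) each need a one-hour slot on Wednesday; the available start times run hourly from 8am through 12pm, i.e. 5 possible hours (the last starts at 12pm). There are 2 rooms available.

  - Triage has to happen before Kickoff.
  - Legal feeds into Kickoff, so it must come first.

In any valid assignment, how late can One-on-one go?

One-on-one at 12pm is achievable: One-on-one in 12pm; Planning in 9am; Legal in 8am; Kickoff in 9am; Triage in 8am.

12pm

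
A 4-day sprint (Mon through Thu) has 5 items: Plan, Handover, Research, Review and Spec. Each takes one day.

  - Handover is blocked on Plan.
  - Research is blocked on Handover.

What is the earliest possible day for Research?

Precedence pushes Research to at least Wed.
Research at Wed is achievable: Research -> Wed, Spec -> Mon, Plan -> Mon, Handover -> Tue, Review -> Mon.

Wed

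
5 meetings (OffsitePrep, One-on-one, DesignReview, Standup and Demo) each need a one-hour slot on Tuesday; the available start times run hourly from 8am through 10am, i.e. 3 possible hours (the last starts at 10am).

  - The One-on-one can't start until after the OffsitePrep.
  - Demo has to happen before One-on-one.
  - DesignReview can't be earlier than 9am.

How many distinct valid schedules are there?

30

Splitting on OffsitePrep: it can be 8am (18), 9am (12). Listing each branch's schedules as (One-on-one, DesignReview, Standup, Demo):
OffsitePrep=8am: (9am,9am,8am,8am) (9am,9am,9am,8am) (9am,9am,10am,8am) (9am,10am,8am,8am) (9am,10am,9am,8am) (9am,10am,10am,8am) (10am,9am,8am,8am) (10am,9am,8am,9am) (10am,9am,9am,8am) (10am,9am,9am,9am) (10am,9am,10am,8am) (10am,9am,10am,9am) (10am,10am,8am,8am) (10am,10am,8am,9am) (10am,10am,9am,8am) (10am,10am,9am,9am) (10am,10am,10am,8am) (10am,10am,10am,9am) — 18.
OffsitePrep=9am: (10am,9am,8am,8am) (10am,9am,8am,9am) (10am,9am,9am,8am) (10am,9am,9am,9am) (10am,9am,10am,8am) (10am,9am,10am,9am) (10am,10am,8am,8am) (10am,10am,8am,9am) (10am,10am,9am,8am) (10am,10am,9am,9am) (10am,10am,10am,8am) (10am,10am,10am,9am) — 12.
Summing: 18 + 12 = 30.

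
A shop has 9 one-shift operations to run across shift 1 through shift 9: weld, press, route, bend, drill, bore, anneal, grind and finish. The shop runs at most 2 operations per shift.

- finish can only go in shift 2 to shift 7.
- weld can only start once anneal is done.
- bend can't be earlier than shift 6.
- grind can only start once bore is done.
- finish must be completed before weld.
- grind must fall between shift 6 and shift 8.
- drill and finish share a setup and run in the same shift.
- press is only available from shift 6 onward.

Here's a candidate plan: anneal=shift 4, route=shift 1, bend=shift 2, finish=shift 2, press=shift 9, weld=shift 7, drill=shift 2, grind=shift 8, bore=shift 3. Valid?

No — it violates: bend can't be earlier than shift 6

grind can only start once bore is done — holds.
bend can't be earlier than shift 6 — violated.
The shop runs at most 2 operations per shift — violated.
drill and finish share a setup and run in the same shift — holds.
weld can only start once anneal is done — holds.
press is only available from shift 6 onward — holds.
finish must be completed before weld — holds.
finish can only go in shift 2 to shift 7 — holds.
grind must fall between shift 6 and shift 8 — holds.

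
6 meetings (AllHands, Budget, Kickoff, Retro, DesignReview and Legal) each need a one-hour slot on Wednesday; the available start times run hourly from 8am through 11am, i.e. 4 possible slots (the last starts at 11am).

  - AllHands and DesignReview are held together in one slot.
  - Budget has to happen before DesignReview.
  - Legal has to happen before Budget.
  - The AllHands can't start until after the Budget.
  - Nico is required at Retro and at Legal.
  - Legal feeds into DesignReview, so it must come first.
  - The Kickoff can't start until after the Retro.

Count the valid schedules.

13

Splitting on AllHands: it can be 10am (3), 11am (10). Listing each branch's schedules as (Budget, Kickoff, Retro, DesignReview, Legal):
AllHands=10am: (9am,10am,9am,10am,8am) (9am,11am,9am,10am,8am) (9am,11am,10am,10am,8am) — 3.
AllHands=11am: (9am,10am,9am,11am,8am) (9am,11am,9am,11am,8am) (9am,11am,10am,11am,8am) (10am,9am,8am,11am,9am) (10am,10am,8am,11am,9am) (10am,10am,9am,11am,8am) (10am,11am,8am,11am,9am) (10am,11am,9am,11am,8am) (10am,11am,10am,11am,8am) (10am,11am,10am,11am,9am) — 10.
Summing: 3 + 10 = 13.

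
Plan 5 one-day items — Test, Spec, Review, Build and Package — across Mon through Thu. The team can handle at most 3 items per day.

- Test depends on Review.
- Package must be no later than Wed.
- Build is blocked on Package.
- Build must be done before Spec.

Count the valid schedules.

Splitting on Test: it can be Tue (4), Wed (8), Thu (12). Listing each branch's schedules as (Spec, Review, Build, Package):
Test=Tue: (Wed,Mon,Tue,Mon) (Thu,Mon,Tue,Mon) (Thu,Mon,Wed,Mon) (Thu,Mon,Wed,Tue) — 4.
Test=Wed: (Wed,Mon,Tue,Mon) (Wed,Tue,Tue,Mon) (Thu,Mon,Tue,Mon) (Thu,Mon,Wed,Mon) (Thu,Mon,Wed,Tue) (Thu,Tue,Tue,Mon) (Thu,Tue,Wed,Mon) (Thu,Tue,Wed,Tue) — 8.
Test=Thu: (Wed,Mon,Tue,Mon) (Wed,Tue,Tue,Mon) (Wed,Wed,Tue,Mon) (Thu,Mon,Tue,Mon) (Thu,Mon,Wed,Mon) (Thu,Mon,Wed,Tue) (Thu,Tue,Tue,Mon) (Thu,Tue,Wed,Mon) (Thu,Tue,Wed,Tue) (Thu,Wed,Tue,Mon) (Thu,Wed,Wed,Mon) (Thu,Wed,Wed,Tue) — 12.
Summing: 4 + 8 + 12 = 24.

24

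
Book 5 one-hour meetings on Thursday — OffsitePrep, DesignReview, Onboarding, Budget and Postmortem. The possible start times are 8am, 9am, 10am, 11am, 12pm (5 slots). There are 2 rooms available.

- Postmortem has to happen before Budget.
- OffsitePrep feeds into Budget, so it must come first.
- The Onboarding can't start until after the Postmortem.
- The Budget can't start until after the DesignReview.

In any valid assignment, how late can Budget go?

Precedence pushes Budget to at least 9am.
Budget at 12pm is achievable: Budget -> 12pm, Onboarding -> 9am, Postmortem -> 8am, DesignReview -> 9am, OffsitePrep -> 8am.

12pm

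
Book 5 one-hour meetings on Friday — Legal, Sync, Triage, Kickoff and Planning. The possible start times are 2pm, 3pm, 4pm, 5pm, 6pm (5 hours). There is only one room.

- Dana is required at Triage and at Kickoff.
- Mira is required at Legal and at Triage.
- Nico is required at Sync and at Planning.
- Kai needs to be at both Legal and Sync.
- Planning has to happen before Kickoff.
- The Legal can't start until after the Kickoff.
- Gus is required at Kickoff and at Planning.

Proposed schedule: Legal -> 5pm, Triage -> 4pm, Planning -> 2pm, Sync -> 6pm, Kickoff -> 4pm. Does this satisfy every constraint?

No. Dana is required at Triage and at Kickoff is not satisfied.

There is only one room — violated.
The Legal can't start until after the Kickoff — holds.
Kai needs to be at both Legal and Sync — holds.
Nico is required at Sync and at Planning — holds.
Gus is required at Kickoff and at Planning — holds.
Mira is required at Legal and at Triage — holds.
Planning has to happen before Kickoff — holds.
Dana is required at Triage and at Kickoff — violated.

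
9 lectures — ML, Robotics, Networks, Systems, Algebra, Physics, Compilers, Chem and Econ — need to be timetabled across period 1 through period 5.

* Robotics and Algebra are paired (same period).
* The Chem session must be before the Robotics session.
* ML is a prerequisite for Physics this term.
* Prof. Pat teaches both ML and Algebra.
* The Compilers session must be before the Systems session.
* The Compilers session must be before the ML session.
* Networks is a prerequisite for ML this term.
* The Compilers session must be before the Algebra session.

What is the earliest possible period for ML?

period 2

Precedence pushes ML to at least period 2; downstream work caps ML at period 4.
ML at period 2 is achievable: Robotics in period 3; ML in period 2; Systems in period 2; Physics in period 3; Algebra in period 3; Econ in period 1; Networks in period 1; Chem in period 1; Compilers in period 1.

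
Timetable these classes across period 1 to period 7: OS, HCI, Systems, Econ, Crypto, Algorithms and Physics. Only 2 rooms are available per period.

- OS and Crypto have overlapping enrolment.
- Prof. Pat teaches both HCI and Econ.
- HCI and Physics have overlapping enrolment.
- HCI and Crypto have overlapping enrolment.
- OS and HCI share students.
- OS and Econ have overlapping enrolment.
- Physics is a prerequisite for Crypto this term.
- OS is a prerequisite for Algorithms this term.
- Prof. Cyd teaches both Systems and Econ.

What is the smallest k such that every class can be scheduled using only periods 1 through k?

4 periods

The precedence chain requires at least 2 distinct periods.
With at most 2 per period and 7 classes, at least 4 periods are needed.
4 works (last occupied period: period 4): for example OS in period 1; Algorithms in period 2; Systems in period 3; Crypto in period 2; HCI in period 3; Physics in period 1; Econ in period 4.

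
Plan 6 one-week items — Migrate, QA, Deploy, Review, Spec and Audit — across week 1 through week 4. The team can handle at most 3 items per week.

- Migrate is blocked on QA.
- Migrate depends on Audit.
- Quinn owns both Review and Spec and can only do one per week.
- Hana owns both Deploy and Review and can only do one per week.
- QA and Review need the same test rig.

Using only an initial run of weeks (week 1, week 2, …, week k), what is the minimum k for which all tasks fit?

The precedence chain requires at least 2 distinct weeks.
With at most 3 per week and 6 tasks, at least 2 weeks are needed.
Could 2 weeks be enough, i.e. nothing placed later than week 2? No: Migrate must come after QA (at week 1 or later) → {week 2}; QA must come before Migrate (at week 2 or earlier) → {week 1}; Audit must come before Migrate (at week 2 or earlier) → {week 1}; Review can't share with QA (week 1) → {week 2}; Spec can't share with Review (week 2) → {week 1}; Deploy can't share with Review (week 2) → {week 1}; that puts QA, Deploy, Spec and Audit all in week 1 — more than 3 per week.
So 2 weeks is not enough.
3 works (last occupied week: week 3): for example Review in week 2; Migrate in week 2; Deploy in week 1; Audit in week 1; QA in week 1; Spec in week 3.

3 weeks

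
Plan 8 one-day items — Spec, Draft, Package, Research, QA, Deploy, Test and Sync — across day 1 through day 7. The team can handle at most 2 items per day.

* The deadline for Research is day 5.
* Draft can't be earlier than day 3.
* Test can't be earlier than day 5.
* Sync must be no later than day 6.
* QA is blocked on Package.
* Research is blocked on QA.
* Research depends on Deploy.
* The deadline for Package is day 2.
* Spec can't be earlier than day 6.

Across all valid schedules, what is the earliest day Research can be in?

Precedence pushes Research to at least day 3; Research's own window allows nothing later than day 5.
Research at day 3 is achievable: Test in day 5, Package in day 1, Deploy in day 2, Draft in day 3, Spec in day 6, Research in day 3, Sync in day 1, QA in day 2.

day 3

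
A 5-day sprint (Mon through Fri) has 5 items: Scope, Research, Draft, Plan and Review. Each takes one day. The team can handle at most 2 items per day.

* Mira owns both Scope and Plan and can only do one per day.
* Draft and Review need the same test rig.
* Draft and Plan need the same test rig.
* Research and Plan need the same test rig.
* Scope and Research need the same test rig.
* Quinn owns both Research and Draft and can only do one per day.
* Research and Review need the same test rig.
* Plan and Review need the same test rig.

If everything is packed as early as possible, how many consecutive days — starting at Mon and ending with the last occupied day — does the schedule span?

With at most 2 per day and 5 work items, at least 3 days are needed.
Could 3 days be enough, i.e. nothing placed later than Wed? No: Research, Draft, Plan and Review must all be in different days (Research/Draft can't share; Research/Plan can't share; Research/Review can't share; Draft/Plan can't share; Draft/Review can't share; Plan/Review can't share), but only 3 days are available: 4 work items can't fit in 3 distinct days.
So 3 days is not enough.
4 works (last occupied day: Thu): for example Scope=Mon, Plan=Wed, Research=Tue, Draft=Mon, Review=Thu.

4 days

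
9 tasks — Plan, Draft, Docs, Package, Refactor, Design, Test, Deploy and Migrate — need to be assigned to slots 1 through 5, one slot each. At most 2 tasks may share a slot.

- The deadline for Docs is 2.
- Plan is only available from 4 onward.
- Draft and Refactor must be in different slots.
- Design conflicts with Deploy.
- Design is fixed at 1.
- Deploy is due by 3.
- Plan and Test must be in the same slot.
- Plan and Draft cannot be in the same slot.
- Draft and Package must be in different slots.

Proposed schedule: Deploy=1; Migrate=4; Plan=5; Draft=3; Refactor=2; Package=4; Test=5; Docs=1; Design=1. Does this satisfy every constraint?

Plan and Draft cannot be in the same slot — holds.
Design conflicts with Deploy — violated.
Plan and Test must be in the same slot — holds.
The deadline for Docs is 2 — holds.
Plan is only available from 4 onward — holds.
Draft and Refactor must be in different slots — holds.
Deploy is due by 3 — holds.
At most 2 tasks may share a slot — violated.
Draft and Package must be in different slots — holds.
Design is fixed at 1 — holds.

No — it violates: Design conflicts with Deploy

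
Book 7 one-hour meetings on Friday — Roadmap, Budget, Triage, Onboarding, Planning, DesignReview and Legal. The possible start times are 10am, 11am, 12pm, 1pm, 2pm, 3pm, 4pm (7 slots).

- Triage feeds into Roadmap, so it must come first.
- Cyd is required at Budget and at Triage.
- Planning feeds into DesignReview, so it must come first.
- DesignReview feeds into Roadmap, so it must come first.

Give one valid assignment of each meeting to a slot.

Legal in 10am, Triage in 10am, Budget in 11am, Onboarding in 10am, Roadmap in 12pm, DesignReview in 11am, Planning in 10am

Checking: Triage(10am) before Roadmap(12pm); Planning(10am) before DesignReview(11am); DesignReview(11am) before Roadmap(12pm); Budget(11am) != Triage(10am).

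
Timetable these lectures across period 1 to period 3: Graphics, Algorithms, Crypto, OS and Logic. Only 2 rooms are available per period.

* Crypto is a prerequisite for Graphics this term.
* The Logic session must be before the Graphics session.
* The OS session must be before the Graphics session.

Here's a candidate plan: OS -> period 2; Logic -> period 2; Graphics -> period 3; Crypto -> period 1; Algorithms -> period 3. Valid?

Yes, all constraints hold

The OS session must be before the Graphics session — holds.
Only 2 rooms are available per period — holds.
The Logic session must be before the Graphics session — holds.
Crypto is a prerequisite for Graphics this term — holds.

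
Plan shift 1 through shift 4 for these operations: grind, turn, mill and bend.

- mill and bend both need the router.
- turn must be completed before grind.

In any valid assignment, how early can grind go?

shift 2

Precedence pushes grind to at least shift 2.
grind at shift 2 is achievable: bend -> shift 2, grind -> shift 2, mill -> shift 1, turn -> shift 1.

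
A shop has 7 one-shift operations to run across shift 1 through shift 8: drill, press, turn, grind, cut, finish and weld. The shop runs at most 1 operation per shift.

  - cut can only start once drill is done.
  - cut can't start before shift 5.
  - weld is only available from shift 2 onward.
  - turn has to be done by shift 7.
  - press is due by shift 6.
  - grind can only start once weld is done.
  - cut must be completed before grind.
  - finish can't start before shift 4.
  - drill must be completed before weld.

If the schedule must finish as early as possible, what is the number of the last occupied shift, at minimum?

The precedence chain requires at least 3 distinct shifts.
With at most 1 per shift and 7 operations, at least 7 shifts are needed.
Propagating the time windows through the other constraints, grind can't land before shift 6, so the schedule must run through at least shift 6.
7 works (last occupied shift: shift 7): for example weld=shift 2, press=shift 3, turn=shift 7, grind=shift 6, finish=shift 4, cut=shift 5, drill=shift 1.

7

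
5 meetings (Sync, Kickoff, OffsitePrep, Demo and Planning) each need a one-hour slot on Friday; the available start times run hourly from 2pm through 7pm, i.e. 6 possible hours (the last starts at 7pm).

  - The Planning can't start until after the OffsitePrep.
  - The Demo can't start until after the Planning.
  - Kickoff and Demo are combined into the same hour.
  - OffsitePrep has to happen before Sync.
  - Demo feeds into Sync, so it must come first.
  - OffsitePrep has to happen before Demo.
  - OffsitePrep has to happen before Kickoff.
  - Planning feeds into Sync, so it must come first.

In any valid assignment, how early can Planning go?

3pm

Precedence pushes Planning to at least 3pm; downstream work caps Planning at 5pm.
Planning at 3pm is achievable: Planning in 3pm, OffsitePrep in 2pm, Kickoff in 4pm, Demo in 4pm, Sync in 5pm.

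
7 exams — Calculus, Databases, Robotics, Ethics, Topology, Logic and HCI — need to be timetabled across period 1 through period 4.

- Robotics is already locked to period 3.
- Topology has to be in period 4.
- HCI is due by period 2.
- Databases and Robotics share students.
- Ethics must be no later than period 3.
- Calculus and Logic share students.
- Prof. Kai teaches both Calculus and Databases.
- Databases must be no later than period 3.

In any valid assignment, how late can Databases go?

Databases's own window allows nothing later than period 3.
Databases at period 2 is achievable: HCI=period 1; Topology=period 4; Calculus=period 1; Ethics=period 1; Databases=period 2; Logic=period 2; Robotics=period 3.
Nothing later works — the conflict constraints rule out every period after period 2.

period 2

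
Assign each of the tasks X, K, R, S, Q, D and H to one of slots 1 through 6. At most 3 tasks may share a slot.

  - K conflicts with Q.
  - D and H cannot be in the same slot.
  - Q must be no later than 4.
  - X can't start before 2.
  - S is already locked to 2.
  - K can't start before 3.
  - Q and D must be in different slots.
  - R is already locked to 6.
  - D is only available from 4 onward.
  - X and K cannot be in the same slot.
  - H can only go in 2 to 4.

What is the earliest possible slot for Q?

Q's own window allows nothing later than 4.
Q at 1 is achievable: Q -> 1, X -> 2, H -> 2, S -> 2, D -> 4, R -> 6, K -> 3.

1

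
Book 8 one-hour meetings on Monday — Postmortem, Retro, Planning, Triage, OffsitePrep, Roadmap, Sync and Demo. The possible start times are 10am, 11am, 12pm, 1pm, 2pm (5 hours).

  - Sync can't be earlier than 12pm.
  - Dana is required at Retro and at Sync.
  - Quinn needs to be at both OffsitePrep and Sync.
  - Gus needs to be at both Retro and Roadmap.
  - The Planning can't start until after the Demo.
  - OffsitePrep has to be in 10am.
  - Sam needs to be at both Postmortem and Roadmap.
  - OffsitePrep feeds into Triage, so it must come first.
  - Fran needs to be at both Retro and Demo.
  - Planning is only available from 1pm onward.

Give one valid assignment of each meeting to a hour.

Demo in 10am, OffsitePrep in 10am, Triage in 11am, Postmortem in 10am, Sync in 12pm, Roadmap in 12pm, Retro in 11am, Planning in 1pm

Checking: Demo(10am) before Planning(1pm); OffsitePrep(10am) before Triage(11am); Retro(11am) != Demo(10am); Retro(11am) != Roadmap(12pm); OffsitePrep(10am) != Sync(12pm); Postmortem(10am) != Roadmap(12pm); Retro(11am) != Sync(12pm); OffsitePrep=10am in [10am,10am]; Sync=12pm in [12pm,2pm]; Planning=1pm in [1pm,2pm].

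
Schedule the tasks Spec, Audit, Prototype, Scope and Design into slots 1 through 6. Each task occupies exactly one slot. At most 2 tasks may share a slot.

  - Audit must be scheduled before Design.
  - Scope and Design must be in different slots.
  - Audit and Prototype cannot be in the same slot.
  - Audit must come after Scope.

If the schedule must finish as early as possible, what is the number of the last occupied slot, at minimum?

3

The precedence chain requires at least 3 distinct slots.
With at most 2 per slot and 5 tasks, at least 3 slots are needed.
3 works (last occupied slot: 3): for example Prototype in 3, Scope in 1, Design in 3, Audit in 2, Spec in 1.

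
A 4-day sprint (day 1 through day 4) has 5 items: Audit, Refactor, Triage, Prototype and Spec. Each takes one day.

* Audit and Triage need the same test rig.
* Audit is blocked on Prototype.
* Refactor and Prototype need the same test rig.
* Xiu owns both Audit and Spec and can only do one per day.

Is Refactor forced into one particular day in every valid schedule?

Refactor can be day 1 (e.g. Triage -> day 1, Prototype -> day 2, Spec -> day 1, Audit -> day 3, Refactor -> day 1) or day 2 (e.g. Audit -> day 2; Prototype -> day 1; Refactor -> day 2; Triage -> day 1; Spec -> day 1).

No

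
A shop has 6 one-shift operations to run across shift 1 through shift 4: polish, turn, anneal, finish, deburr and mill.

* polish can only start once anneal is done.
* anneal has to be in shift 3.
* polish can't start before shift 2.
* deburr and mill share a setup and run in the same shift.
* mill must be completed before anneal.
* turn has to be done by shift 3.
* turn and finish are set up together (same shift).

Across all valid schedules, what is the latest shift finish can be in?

Finish must be in the same shift as turn, which can't be after shift 3, so finish is at most shift 3.
finish at shift 3 is achievable: finish=shift 3; deburr=shift 1; anneal=shift 3; turn=shift 3; mill=shift 1; polish=shift 4.

shift 3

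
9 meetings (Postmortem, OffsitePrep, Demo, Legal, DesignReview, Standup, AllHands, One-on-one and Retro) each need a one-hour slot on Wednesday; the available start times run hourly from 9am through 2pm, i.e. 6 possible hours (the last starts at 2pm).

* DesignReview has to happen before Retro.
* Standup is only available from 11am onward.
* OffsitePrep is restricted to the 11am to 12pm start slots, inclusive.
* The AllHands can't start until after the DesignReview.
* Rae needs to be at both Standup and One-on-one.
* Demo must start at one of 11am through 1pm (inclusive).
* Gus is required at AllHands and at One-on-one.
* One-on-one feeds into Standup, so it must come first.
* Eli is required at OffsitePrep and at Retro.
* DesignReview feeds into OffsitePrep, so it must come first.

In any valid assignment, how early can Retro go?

10am

Precedence pushes Retro to at least 10am.
Retro at 10am is achievable: DesignReview -> 9am, Legal -> 9am, Retro -> 10am, AllHands -> 10am, Standup -> 11am, Postmortem -> 9am, Demo -> 11am, OffsitePrep -> 11am, One-on-one -> 9am.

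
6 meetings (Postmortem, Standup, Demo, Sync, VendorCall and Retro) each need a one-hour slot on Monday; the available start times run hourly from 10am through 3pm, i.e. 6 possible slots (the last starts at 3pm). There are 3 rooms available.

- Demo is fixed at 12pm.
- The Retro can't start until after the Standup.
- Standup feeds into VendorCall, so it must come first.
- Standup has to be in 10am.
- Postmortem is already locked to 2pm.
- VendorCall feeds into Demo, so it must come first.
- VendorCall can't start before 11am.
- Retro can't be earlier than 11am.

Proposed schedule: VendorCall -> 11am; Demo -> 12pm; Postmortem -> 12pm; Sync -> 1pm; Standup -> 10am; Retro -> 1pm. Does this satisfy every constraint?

Standup has to be in 10am — holds.
Postmortem is already locked to 2pm — violated.
Standup feeds into VendorCall, so it must come first — holds.
VendorCall can't start before 11am — holds.
Demo is fixed at 12pm — holds.
VendorCall feeds into Demo, so it must come first — holds.
The Retro can't start until after the Standup — holds.
There are 3 rooms available — holds.
Retro can't be earlier than 11am — holds.

No — it violates: Postmortem is already locked to 2pm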